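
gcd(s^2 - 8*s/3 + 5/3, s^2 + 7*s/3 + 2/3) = 1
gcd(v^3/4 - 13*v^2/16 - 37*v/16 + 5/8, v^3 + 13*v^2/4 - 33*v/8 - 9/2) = 1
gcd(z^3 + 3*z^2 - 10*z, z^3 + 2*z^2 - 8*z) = z^2 - 2*z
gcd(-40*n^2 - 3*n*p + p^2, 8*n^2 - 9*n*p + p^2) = -8*n + p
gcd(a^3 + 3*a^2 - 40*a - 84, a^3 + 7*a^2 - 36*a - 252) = a^2 + a - 42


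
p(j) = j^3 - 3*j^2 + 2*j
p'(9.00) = 191.00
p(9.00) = 504.00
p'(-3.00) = 47.00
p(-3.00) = -60.00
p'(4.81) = 42.55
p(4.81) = 51.50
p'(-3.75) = 66.69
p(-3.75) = -102.42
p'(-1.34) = 15.43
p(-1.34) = -10.47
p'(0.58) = -0.47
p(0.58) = 0.35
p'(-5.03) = 108.08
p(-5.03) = -213.23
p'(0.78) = -0.85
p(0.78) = 0.21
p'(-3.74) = 66.40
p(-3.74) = -101.76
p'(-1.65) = 20.07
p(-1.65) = -15.96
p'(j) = 3*j^2 - 6*j + 2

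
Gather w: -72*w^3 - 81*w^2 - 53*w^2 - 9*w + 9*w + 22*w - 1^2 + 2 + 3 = -72*w^3 - 134*w^2 + 22*w + 4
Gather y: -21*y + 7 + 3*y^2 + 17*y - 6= 3*y^2 - 4*y + 1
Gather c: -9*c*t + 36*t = -9*c*t + 36*t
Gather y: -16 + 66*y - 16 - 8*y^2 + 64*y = -8*y^2 + 130*y - 32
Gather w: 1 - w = 1 - w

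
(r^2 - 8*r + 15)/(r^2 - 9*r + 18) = (r - 5)/(r - 6)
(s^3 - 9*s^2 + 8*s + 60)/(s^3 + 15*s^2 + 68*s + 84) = (s^2 - 11*s + 30)/(s^2 + 13*s + 42)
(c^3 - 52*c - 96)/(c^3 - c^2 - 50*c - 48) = (c + 2)/(c + 1)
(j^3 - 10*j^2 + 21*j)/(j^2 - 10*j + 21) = j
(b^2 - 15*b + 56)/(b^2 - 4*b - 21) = (b - 8)/(b + 3)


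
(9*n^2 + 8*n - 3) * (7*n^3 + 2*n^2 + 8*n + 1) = 63*n^5 + 74*n^4 + 67*n^3 + 67*n^2 - 16*n - 3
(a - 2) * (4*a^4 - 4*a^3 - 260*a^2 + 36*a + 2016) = 4*a^5 - 12*a^4 - 252*a^3 + 556*a^2 + 1944*a - 4032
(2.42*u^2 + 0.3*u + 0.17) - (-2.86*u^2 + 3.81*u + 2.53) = 5.28*u^2 - 3.51*u - 2.36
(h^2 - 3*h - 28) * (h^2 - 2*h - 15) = h^4 - 5*h^3 - 37*h^2 + 101*h + 420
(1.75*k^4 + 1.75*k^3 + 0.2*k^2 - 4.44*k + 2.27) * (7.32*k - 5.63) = 12.81*k^5 + 2.9575*k^4 - 8.3885*k^3 - 33.6268*k^2 + 41.6136*k - 12.7801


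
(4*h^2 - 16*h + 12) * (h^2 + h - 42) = 4*h^4 - 12*h^3 - 172*h^2 + 684*h - 504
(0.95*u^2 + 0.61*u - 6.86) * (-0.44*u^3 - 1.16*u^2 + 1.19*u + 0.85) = -0.418*u^5 - 1.3704*u^4 + 3.4413*u^3 + 9.491*u^2 - 7.6449*u - 5.831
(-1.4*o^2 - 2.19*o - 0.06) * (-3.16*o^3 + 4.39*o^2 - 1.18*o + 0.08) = 4.424*o^5 + 0.774400000000001*o^4 - 7.7725*o^3 + 2.2088*o^2 - 0.1044*o - 0.0048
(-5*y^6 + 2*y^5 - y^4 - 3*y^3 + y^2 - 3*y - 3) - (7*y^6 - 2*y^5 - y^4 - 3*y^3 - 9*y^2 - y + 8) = -12*y^6 + 4*y^5 + 10*y^2 - 2*y - 11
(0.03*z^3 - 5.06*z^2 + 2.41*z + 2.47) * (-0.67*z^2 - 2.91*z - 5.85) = -0.0201*z^5 + 3.3029*z^4 + 12.9344*z^3 + 20.933*z^2 - 21.2862*z - 14.4495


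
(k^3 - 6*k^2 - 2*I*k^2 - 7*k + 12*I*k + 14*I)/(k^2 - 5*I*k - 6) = (k^2 - 6*k - 7)/(k - 3*I)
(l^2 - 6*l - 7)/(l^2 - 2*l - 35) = (l + 1)/(l + 5)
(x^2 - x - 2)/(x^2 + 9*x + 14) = (x^2 - x - 2)/(x^2 + 9*x + 14)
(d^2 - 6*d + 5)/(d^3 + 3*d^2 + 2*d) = (d^2 - 6*d + 5)/(d*(d^2 + 3*d + 2))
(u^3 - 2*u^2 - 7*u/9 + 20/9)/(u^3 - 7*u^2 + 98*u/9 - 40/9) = (3*u^2 - 2*u - 5)/(3*u^2 - 17*u + 10)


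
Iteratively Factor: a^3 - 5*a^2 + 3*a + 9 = (a + 1)*(a^2 - 6*a + 9) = (a - 3)*(a + 1)*(a - 3)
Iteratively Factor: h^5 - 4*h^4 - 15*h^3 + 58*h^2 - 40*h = (h - 1)*(h^4 - 3*h^3 - 18*h^2 + 40*h) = (h - 5)*(h - 1)*(h^3 + 2*h^2 - 8*h) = (h - 5)*(h - 2)*(h - 1)*(h^2 + 4*h) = h*(h - 5)*(h - 2)*(h - 1)*(h + 4)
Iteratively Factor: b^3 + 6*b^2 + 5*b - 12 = (b + 3)*(b^2 + 3*b - 4) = (b + 3)*(b + 4)*(b - 1)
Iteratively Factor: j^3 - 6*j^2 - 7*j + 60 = (j - 5)*(j^2 - j - 12) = (j - 5)*(j - 4)*(j + 3)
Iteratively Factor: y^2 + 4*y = (y)*(y + 4)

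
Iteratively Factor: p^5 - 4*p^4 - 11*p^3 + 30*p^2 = (p - 2)*(p^4 - 2*p^3 - 15*p^2) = p*(p - 2)*(p^3 - 2*p^2 - 15*p) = p*(p - 5)*(p - 2)*(p^2 + 3*p) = p^2*(p - 5)*(p - 2)*(p + 3)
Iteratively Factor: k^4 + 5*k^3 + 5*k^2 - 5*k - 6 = (k + 1)*(k^3 + 4*k^2 + k - 6) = (k + 1)*(k + 3)*(k^2 + k - 2) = (k + 1)*(k + 2)*(k + 3)*(k - 1)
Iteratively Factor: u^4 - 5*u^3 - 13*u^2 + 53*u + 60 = (u - 5)*(u^3 - 13*u - 12) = (u - 5)*(u + 1)*(u^2 - u - 12) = (u - 5)*(u - 4)*(u + 1)*(u + 3)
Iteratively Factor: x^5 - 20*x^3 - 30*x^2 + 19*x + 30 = (x + 2)*(x^4 - 2*x^3 - 16*x^2 + 2*x + 15) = (x + 2)*(x + 3)*(x^3 - 5*x^2 - x + 5) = (x + 1)*(x + 2)*(x + 3)*(x^2 - 6*x + 5) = (x - 1)*(x + 1)*(x + 2)*(x + 3)*(x - 5)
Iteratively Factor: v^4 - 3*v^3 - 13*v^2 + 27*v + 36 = (v - 3)*(v^3 - 13*v - 12) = (v - 3)*(v + 3)*(v^2 - 3*v - 4) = (v - 3)*(v + 1)*(v + 3)*(v - 4)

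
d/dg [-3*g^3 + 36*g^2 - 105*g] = -9*g^2 + 72*g - 105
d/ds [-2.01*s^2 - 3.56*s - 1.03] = -4.02*s - 3.56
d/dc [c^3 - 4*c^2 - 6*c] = 3*c^2 - 8*c - 6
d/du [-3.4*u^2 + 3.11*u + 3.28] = 3.11 - 6.8*u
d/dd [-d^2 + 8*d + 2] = 8 - 2*d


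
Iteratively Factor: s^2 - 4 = (s - 2)*(s + 2)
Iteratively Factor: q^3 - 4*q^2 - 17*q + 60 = (q + 4)*(q^2 - 8*q + 15) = (q - 3)*(q + 4)*(q - 5)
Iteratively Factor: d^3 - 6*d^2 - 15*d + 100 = (d + 4)*(d^2 - 10*d + 25) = (d - 5)*(d + 4)*(d - 5)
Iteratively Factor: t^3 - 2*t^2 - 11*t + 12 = (t - 1)*(t^2 - t - 12) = (t - 4)*(t - 1)*(t + 3)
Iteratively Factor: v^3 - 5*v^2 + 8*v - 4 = (v - 2)*(v^2 - 3*v + 2) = (v - 2)^2*(v - 1)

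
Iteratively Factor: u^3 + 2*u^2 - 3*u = (u + 3)*(u^2 - u) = u*(u + 3)*(u - 1)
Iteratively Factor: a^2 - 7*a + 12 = (a - 4)*(a - 3)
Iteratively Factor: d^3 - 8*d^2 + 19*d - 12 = (d - 4)*(d^2 - 4*d + 3) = (d - 4)*(d - 1)*(d - 3)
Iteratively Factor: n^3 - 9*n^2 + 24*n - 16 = (n - 1)*(n^2 - 8*n + 16) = (n - 4)*(n - 1)*(n - 4)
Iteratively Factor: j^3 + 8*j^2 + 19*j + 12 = (j + 1)*(j^2 + 7*j + 12) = (j + 1)*(j + 3)*(j + 4)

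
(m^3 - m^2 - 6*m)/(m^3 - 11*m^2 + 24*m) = (m + 2)/(m - 8)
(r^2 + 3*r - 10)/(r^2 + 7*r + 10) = (r - 2)/(r + 2)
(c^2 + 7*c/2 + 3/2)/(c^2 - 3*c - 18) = (c + 1/2)/(c - 6)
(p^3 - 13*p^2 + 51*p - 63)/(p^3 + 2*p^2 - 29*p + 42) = (p^2 - 10*p + 21)/(p^2 + 5*p - 14)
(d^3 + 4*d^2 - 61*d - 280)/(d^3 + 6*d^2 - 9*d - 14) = (d^2 - 3*d - 40)/(d^2 - d - 2)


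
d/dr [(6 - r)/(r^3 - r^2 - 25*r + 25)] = (-r^3 + r^2 + 25*r - (r - 6)*(-3*r^2 + 2*r + 25) - 25)/(r^3 - r^2 - 25*r + 25)^2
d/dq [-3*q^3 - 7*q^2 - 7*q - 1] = -9*q^2 - 14*q - 7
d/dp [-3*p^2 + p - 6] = 1 - 6*p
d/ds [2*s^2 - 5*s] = 4*s - 5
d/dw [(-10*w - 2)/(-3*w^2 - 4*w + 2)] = 2*(-15*w^2 - 6*w - 14)/(9*w^4 + 24*w^3 + 4*w^2 - 16*w + 4)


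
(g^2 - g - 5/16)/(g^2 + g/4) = (g - 5/4)/g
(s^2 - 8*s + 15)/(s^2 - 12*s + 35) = (s - 3)/(s - 7)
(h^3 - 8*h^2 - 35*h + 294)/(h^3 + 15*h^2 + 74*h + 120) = (h^2 - 14*h + 49)/(h^2 + 9*h + 20)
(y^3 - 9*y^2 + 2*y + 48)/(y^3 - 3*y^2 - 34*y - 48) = (y - 3)/(y + 3)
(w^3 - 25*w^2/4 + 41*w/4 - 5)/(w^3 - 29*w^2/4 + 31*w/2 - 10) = (w - 1)/(w - 2)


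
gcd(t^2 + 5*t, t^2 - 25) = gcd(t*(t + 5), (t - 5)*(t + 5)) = t + 5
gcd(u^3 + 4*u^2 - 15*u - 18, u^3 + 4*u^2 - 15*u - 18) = u^3 + 4*u^2 - 15*u - 18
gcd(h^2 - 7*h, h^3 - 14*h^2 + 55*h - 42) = h - 7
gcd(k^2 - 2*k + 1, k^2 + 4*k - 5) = k - 1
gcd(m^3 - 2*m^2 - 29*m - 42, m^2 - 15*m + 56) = m - 7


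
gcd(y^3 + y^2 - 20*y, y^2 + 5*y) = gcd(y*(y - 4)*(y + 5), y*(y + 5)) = y^2 + 5*y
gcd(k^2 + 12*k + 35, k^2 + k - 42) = k + 7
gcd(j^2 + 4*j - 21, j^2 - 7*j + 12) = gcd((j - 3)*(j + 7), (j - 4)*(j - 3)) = j - 3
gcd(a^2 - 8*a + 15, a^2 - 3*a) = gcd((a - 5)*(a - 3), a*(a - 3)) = a - 3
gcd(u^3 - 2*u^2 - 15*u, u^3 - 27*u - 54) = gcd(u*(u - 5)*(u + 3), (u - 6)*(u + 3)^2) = u + 3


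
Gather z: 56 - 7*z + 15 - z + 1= 72 - 8*z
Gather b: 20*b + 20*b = 40*b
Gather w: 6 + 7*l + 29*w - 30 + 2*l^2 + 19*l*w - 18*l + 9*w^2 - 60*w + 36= 2*l^2 - 11*l + 9*w^2 + w*(19*l - 31) + 12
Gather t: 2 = 2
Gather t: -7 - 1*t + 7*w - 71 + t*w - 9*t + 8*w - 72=t*(w - 10) + 15*w - 150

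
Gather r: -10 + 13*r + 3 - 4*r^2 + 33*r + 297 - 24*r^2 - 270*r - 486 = -28*r^2 - 224*r - 196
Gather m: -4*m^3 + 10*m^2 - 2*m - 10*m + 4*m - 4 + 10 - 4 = -4*m^3 + 10*m^2 - 8*m + 2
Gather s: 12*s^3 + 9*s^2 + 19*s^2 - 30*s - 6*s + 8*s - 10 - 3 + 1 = 12*s^3 + 28*s^2 - 28*s - 12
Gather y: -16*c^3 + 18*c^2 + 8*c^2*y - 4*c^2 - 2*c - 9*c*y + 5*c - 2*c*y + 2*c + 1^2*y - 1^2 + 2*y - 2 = -16*c^3 + 14*c^2 + 5*c + y*(8*c^2 - 11*c + 3) - 3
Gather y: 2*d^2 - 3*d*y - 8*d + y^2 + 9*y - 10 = 2*d^2 - 8*d + y^2 + y*(9 - 3*d) - 10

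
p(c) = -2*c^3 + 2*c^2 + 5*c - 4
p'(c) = -6*c^2 + 4*c + 5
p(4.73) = -147.25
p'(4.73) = -110.32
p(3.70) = -59.43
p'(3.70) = -62.34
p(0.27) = -2.54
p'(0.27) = 5.64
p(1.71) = 0.40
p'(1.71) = -5.70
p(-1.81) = 5.36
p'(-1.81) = -21.90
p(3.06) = -27.28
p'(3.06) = -38.94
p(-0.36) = -5.45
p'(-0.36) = 2.78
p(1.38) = 1.45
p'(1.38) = -0.91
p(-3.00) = 53.00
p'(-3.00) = -61.00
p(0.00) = -4.00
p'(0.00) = 5.00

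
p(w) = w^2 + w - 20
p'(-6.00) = -11.00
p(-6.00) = 10.00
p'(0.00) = 1.00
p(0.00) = -20.00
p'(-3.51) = -6.02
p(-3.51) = -11.19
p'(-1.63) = -2.26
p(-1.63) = -18.97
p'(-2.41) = -3.82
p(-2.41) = -16.60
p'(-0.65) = -0.30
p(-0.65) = -20.23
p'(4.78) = 10.56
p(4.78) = 7.63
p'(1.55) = 4.10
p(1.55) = -16.05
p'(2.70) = 6.40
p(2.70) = -10.01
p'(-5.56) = -10.12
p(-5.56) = 5.35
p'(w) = 2*w + 1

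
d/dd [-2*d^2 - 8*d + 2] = -4*d - 8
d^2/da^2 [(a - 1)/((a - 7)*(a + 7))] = 2*(a^3 - 3*a^2 + 147*a - 49)/(a^6 - 147*a^4 + 7203*a^2 - 117649)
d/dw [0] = 0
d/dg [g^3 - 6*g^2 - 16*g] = 3*g^2 - 12*g - 16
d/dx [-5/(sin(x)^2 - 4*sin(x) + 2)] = 10*(sin(x) - 2)*cos(x)/(sin(x)^2 - 4*sin(x) + 2)^2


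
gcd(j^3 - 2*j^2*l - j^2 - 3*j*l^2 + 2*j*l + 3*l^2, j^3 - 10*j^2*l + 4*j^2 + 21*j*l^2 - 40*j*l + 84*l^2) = j - 3*l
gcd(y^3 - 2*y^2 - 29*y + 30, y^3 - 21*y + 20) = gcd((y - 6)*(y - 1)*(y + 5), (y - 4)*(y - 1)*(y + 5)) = y^2 + 4*y - 5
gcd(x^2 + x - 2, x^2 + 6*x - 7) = x - 1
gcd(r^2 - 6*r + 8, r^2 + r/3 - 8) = 1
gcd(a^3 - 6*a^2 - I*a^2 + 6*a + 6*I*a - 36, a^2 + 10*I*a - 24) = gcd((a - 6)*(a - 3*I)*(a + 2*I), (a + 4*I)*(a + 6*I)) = 1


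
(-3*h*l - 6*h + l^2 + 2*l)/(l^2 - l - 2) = (3*h*l + 6*h - l^2 - 2*l)/(-l^2 + l + 2)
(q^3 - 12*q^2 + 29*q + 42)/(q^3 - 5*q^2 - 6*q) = (q - 7)/q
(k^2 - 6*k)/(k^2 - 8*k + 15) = k*(k - 6)/(k^2 - 8*k + 15)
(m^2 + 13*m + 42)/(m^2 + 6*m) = (m + 7)/m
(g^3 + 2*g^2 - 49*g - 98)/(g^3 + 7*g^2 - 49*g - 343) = (g + 2)/(g + 7)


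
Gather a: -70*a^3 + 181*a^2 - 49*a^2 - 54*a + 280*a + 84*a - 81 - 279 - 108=-70*a^3 + 132*a^2 + 310*a - 468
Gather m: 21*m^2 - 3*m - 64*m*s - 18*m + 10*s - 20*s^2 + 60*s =21*m^2 + m*(-64*s - 21) - 20*s^2 + 70*s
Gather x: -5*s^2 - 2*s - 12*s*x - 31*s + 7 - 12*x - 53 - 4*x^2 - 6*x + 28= -5*s^2 - 33*s - 4*x^2 + x*(-12*s - 18) - 18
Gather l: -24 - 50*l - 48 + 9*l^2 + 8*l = 9*l^2 - 42*l - 72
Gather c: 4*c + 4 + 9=4*c + 13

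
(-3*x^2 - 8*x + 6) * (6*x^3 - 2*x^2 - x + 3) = -18*x^5 - 42*x^4 + 55*x^3 - 13*x^2 - 30*x + 18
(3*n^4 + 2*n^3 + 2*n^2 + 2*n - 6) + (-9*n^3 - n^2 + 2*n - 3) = 3*n^4 - 7*n^3 + n^2 + 4*n - 9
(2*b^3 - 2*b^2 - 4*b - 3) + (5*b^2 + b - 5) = 2*b^3 + 3*b^2 - 3*b - 8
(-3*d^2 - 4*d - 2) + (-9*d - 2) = -3*d^2 - 13*d - 4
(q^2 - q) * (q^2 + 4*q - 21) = q^4 + 3*q^3 - 25*q^2 + 21*q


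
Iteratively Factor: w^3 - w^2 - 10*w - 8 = (w + 2)*(w^2 - 3*w - 4) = (w - 4)*(w + 2)*(w + 1)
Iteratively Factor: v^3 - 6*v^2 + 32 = (v - 4)*(v^2 - 2*v - 8) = (v - 4)*(v + 2)*(v - 4)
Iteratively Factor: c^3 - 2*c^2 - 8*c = (c)*(c^2 - 2*c - 8) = c*(c - 4)*(c + 2)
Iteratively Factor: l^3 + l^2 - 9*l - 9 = (l + 1)*(l^2 - 9) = (l - 3)*(l + 1)*(l + 3)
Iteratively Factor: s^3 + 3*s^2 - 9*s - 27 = (s + 3)*(s^2 - 9) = (s + 3)^2*(s - 3)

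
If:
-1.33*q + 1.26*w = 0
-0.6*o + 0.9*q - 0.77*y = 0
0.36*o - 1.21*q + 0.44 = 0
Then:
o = 0.985074626865672 - 2.31766169154229*y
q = 0.656716417910448 - 0.68955223880597*y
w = 0.693200663349917 - 0.727860696517413*y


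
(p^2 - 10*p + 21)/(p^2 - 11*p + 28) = (p - 3)/(p - 4)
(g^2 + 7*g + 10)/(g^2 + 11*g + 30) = (g + 2)/(g + 6)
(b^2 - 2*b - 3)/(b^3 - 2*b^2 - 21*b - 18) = (b - 3)/(b^2 - 3*b - 18)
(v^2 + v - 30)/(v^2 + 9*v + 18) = (v - 5)/(v + 3)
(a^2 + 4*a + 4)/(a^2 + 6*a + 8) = (a + 2)/(a + 4)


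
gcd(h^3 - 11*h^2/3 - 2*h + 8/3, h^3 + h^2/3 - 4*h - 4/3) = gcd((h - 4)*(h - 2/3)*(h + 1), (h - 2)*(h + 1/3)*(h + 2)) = 1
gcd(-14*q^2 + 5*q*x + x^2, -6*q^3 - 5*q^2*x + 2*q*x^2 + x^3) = -2*q + x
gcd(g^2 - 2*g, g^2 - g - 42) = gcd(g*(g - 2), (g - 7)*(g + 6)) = 1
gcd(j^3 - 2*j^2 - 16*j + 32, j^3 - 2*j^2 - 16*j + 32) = j^3 - 2*j^2 - 16*j + 32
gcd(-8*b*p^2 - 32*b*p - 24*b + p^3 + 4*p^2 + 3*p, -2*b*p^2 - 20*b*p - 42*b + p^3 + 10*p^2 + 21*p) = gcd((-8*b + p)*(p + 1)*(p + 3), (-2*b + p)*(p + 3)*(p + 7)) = p + 3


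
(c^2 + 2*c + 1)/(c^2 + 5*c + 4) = (c + 1)/(c + 4)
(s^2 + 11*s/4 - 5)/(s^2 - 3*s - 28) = (s - 5/4)/(s - 7)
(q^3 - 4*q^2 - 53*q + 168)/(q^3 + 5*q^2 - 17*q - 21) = (q - 8)/(q + 1)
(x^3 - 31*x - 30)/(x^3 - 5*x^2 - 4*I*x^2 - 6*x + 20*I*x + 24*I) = (x + 5)/(x - 4*I)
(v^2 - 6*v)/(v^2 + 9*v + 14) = v*(v - 6)/(v^2 + 9*v + 14)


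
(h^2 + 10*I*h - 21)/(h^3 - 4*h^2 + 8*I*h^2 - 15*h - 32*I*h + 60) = (h + 7*I)/(h^2 + h*(-4 + 5*I) - 20*I)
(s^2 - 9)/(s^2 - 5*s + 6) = (s + 3)/(s - 2)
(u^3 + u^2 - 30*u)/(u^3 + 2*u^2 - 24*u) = (u - 5)/(u - 4)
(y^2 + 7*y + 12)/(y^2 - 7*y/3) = 3*(y^2 + 7*y + 12)/(y*(3*y - 7))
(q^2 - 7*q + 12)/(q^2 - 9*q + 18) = (q - 4)/(q - 6)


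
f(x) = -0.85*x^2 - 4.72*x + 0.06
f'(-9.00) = 10.58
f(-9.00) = -26.31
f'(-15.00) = 20.78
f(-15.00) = -120.39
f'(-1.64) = -1.93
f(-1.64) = 5.51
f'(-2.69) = -0.15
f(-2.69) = 6.61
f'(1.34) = -7.00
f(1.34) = -7.79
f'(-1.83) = -1.61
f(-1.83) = 5.85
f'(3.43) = -10.55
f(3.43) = -26.13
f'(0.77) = -6.03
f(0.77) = -4.08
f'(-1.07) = -2.90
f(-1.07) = 4.14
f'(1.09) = -6.57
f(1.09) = -6.09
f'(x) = -1.7*x - 4.72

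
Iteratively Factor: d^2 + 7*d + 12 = (d + 4)*(d + 3)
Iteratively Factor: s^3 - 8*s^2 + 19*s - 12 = (s - 1)*(s^2 - 7*s + 12) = (s - 4)*(s - 1)*(s - 3)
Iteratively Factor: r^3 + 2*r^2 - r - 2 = (r + 1)*(r^2 + r - 2) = (r + 1)*(r + 2)*(r - 1)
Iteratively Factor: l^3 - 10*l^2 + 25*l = (l)*(l^2 - 10*l + 25) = l*(l - 5)*(l - 5)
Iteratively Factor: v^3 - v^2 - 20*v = (v + 4)*(v^2 - 5*v) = v*(v + 4)*(v - 5)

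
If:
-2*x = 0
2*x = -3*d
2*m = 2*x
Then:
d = 0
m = 0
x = 0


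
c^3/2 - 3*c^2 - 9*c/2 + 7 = (c/2 + 1)*(c - 7)*(c - 1)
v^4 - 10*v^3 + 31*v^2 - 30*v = v*(v - 5)*(v - 3)*(v - 2)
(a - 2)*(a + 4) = a^2 + 2*a - 8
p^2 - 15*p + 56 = (p - 8)*(p - 7)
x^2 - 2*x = x*(x - 2)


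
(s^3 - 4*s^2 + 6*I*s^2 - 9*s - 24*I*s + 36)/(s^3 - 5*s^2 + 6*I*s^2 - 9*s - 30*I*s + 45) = (s - 4)/(s - 5)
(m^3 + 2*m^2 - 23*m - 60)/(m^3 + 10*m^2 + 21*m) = (m^2 - m - 20)/(m*(m + 7))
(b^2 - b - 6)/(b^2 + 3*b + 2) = (b - 3)/(b + 1)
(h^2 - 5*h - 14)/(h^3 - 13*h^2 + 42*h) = (h + 2)/(h*(h - 6))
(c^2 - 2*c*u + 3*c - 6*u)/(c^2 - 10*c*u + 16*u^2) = (-c - 3)/(-c + 8*u)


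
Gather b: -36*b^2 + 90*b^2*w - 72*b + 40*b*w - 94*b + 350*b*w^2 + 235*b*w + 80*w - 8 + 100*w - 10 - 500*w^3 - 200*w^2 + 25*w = b^2*(90*w - 36) + b*(350*w^2 + 275*w - 166) - 500*w^3 - 200*w^2 + 205*w - 18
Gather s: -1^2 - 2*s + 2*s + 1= 0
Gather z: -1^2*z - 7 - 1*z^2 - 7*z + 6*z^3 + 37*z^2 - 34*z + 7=6*z^3 + 36*z^2 - 42*z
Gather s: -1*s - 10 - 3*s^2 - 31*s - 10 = -3*s^2 - 32*s - 20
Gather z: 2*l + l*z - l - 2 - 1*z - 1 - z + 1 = l + z*(l - 2) - 2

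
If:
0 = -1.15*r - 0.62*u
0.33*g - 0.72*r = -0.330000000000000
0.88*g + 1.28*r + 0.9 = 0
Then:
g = -1.01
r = -0.01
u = 0.01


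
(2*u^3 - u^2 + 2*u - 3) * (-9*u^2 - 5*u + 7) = -18*u^5 - u^4 + u^3 + 10*u^2 + 29*u - 21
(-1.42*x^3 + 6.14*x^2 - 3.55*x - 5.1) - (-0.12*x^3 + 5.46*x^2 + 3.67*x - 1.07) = -1.3*x^3 + 0.68*x^2 - 7.22*x - 4.03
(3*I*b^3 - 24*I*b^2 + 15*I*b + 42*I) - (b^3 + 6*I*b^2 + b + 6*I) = -b^3 + 3*I*b^3 - 30*I*b^2 - b + 15*I*b + 36*I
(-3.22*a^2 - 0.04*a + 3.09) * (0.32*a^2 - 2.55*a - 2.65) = -1.0304*a^4 + 8.1982*a^3 + 9.6238*a^2 - 7.7735*a - 8.1885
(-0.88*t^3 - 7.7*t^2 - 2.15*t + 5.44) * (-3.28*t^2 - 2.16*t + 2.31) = 2.8864*t^5 + 27.1568*t^4 + 21.6512*t^3 - 30.9862*t^2 - 16.7169*t + 12.5664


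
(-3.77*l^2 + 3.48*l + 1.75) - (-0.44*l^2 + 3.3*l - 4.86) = -3.33*l^2 + 0.18*l + 6.61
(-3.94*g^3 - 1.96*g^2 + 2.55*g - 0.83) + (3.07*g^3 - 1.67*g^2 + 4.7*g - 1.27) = -0.87*g^3 - 3.63*g^2 + 7.25*g - 2.1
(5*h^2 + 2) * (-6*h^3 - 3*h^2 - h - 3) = -30*h^5 - 15*h^4 - 17*h^3 - 21*h^2 - 2*h - 6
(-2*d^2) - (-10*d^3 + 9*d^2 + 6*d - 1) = 10*d^3 - 11*d^2 - 6*d + 1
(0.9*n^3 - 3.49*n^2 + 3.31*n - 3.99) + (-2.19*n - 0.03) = 0.9*n^3 - 3.49*n^2 + 1.12*n - 4.02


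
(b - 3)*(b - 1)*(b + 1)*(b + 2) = b^4 - b^3 - 7*b^2 + b + 6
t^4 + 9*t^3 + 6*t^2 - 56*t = t*(t - 2)*(t + 4)*(t + 7)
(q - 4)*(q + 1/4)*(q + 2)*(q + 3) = q^4 + 5*q^3/4 - 55*q^2/4 - 55*q/2 - 6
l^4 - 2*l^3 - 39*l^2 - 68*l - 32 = (l - 8)*(l + 1)^2*(l + 4)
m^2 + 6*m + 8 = (m + 2)*(m + 4)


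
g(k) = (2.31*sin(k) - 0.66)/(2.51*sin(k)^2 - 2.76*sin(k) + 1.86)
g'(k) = (-5.02*sin(k)*cos(k) + 2.76*cos(k))*(2.31*sin(k) - 0.66)/(2.51*sin(k)^2 - 2.76*sin(k) + 1.86)^2 + 2.31*cos(k)/(2.51*sin(k)^2 - 2.76*sin(k) + 1.86) = (-5.7981*sin(k)^2 + 3.3132*sin(k) + 2.475)*cos(k)/(6.3001*sin(k)^4 - 13.8552*sin(k)^3 + 16.9548*sin(k)^2 - 10.2672*sin(k) + 3.4596)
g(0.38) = 0.17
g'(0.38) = 1.93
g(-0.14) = -0.43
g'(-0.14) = 0.36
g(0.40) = 0.21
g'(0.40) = 1.96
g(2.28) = 0.90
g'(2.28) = -0.73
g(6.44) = -0.20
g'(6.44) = 1.27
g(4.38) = -0.42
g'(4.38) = 0.04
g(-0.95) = -0.44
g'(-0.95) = -0.07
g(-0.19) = -0.44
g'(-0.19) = 0.26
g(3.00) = -0.22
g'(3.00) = -1.21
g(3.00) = -0.22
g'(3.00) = -1.21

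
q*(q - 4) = q^2 - 4*q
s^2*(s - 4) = s^3 - 4*s^2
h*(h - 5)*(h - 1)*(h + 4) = h^4 - 2*h^3 - 19*h^2 + 20*h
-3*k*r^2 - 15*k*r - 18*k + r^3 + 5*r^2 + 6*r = (-3*k + r)*(r + 2)*(r + 3)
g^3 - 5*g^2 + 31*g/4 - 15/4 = (g - 5/2)*(g - 3/2)*(g - 1)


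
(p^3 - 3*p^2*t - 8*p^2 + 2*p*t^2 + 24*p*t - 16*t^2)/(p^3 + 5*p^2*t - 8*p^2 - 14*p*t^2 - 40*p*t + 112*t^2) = (p - t)/(p + 7*t)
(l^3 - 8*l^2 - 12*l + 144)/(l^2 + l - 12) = (l^2 - 12*l + 36)/(l - 3)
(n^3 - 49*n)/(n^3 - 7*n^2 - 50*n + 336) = n*(n - 7)/(n^2 - 14*n + 48)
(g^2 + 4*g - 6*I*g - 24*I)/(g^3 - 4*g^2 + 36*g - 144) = (g + 4)/(g^2 + g*(-4 + 6*I) - 24*I)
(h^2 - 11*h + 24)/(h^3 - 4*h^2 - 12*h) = (-h^2 + 11*h - 24)/(h*(-h^2 + 4*h + 12))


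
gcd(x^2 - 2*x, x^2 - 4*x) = x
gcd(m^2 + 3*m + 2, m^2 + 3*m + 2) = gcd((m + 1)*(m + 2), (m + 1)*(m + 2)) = m^2 + 3*m + 2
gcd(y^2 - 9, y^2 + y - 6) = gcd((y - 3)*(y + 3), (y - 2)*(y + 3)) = y + 3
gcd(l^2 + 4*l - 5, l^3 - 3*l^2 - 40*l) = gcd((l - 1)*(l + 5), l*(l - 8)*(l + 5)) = l + 5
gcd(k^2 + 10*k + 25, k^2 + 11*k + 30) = k + 5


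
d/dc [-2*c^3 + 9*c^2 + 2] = 6*c*(3 - c)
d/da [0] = 0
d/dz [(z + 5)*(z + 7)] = 2*z + 12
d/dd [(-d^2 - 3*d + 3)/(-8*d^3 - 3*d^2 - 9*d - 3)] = 4*(-2*d^4 - 12*d^3 + 18*d^2 + 6*d + 9)/(64*d^6 + 48*d^5 + 153*d^4 + 102*d^3 + 99*d^2 + 54*d + 9)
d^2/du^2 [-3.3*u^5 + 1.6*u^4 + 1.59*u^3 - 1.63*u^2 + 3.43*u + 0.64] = -66.0*u^3 + 19.2*u^2 + 9.54*u - 3.26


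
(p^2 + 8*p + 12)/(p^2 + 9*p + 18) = (p + 2)/(p + 3)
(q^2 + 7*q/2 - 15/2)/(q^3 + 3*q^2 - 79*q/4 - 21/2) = 2*(2*q^2 + 7*q - 15)/(4*q^3 + 12*q^2 - 79*q - 42)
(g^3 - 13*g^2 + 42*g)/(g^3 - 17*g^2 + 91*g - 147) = g*(g - 6)/(g^2 - 10*g + 21)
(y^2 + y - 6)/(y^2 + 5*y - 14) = (y + 3)/(y + 7)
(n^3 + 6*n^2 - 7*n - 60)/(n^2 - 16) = (n^2 + 2*n - 15)/(n - 4)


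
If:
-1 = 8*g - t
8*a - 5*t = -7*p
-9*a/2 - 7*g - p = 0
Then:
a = 49/188 - 89*t/188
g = t/8 - 1/8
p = 59*t/47 - 14/47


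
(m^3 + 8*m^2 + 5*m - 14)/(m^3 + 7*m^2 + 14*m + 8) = (m^2 + 6*m - 7)/(m^2 + 5*m + 4)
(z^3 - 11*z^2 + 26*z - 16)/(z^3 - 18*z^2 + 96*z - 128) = (z - 1)/(z - 8)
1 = 1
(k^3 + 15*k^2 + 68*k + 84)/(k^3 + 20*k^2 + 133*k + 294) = (k + 2)/(k + 7)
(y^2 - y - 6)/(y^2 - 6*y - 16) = (y - 3)/(y - 8)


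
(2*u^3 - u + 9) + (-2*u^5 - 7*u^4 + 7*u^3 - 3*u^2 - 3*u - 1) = -2*u^5 - 7*u^4 + 9*u^3 - 3*u^2 - 4*u + 8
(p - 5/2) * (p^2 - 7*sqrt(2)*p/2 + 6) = p^3 - 7*sqrt(2)*p^2/2 - 5*p^2/2 + 6*p + 35*sqrt(2)*p/4 - 15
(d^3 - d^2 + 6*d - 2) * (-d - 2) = -d^4 - d^3 - 4*d^2 - 10*d + 4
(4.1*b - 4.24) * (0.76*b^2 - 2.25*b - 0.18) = 3.116*b^3 - 12.4474*b^2 + 8.802*b + 0.7632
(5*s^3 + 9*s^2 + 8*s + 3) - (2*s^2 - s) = 5*s^3 + 7*s^2 + 9*s + 3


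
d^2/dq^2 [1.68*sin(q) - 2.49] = -1.68*sin(q)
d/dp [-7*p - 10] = -7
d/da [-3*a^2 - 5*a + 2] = -6*a - 5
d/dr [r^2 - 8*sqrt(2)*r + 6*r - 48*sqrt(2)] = 2*r - 8*sqrt(2) + 6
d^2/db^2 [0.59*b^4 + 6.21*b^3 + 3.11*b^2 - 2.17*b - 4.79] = 7.08*b^2 + 37.26*b + 6.22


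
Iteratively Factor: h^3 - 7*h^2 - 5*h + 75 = (h - 5)*(h^2 - 2*h - 15) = (h - 5)*(h + 3)*(h - 5)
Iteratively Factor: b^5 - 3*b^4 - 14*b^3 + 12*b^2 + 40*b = (b - 2)*(b^4 - b^3 - 16*b^2 - 20*b) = b*(b - 2)*(b^3 - b^2 - 16*b - 20) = b*(b - 2)*(b + 2)*(b^2 - 3*b - 10) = b*(b - 5)*(b - 2)*(b + 2)*(b + 2)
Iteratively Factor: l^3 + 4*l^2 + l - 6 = (l + 3)*(l^2 + l - 2) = (l + 2)*(l + 3)*(l - 1)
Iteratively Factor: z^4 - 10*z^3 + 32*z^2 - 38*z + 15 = (z - 5)*(z^3 - 5*z^2 + 7*z - 3) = (z - 5)*(z - 3)*(z^2 - 2*z + 1) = (z - 5)*(z - 3)*(z - 1)*(z - 1)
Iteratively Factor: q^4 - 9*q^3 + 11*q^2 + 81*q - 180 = (q + 3)*(q^3 - 12*q^2 + 47*q - 60) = (q - 4)*(q + 3)*(q^2 - 8*q + 15) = (q - 5)*(q - 4)*(q + 3)*(q - 3)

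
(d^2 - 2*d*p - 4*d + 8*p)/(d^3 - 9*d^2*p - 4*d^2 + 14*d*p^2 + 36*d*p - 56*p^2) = 1/(d - 7*p)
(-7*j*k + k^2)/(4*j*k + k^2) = (-7*j + k)/(4*j + k)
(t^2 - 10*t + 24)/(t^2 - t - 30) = (t - 4)/(t + 5)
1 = 1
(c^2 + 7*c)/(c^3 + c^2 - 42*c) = 1/(c - 6)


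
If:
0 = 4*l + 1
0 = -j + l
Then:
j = -1/4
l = -1/4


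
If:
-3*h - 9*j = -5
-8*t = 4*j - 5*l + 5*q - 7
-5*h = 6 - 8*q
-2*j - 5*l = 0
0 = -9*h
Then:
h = 0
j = 5/9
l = -2/9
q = 3/4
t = -1/96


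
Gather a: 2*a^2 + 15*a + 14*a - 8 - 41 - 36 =2*a^2 + 29*a - 85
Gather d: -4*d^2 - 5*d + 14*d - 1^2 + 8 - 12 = -4*d^2 + 9*d - 5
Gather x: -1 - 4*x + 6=5 - 4*x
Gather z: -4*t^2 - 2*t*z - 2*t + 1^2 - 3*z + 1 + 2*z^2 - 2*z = -4*t^2 - 2*t + 2*z^2 + z*(-2*t - 5) + 2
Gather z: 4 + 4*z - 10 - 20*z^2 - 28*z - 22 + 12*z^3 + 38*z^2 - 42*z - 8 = 12*z^3 + 18*z^2 - 66*z - 36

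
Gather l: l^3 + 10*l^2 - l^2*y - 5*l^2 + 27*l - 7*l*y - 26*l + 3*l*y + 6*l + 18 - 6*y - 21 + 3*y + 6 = l^3 + l^2*(5 - y) + l*(7 - 4*y) - 3*y + 3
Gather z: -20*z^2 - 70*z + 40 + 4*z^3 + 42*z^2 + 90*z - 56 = 4*z^3 + 22*z^2 + 20*z - 16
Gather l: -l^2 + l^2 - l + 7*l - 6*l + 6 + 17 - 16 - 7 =0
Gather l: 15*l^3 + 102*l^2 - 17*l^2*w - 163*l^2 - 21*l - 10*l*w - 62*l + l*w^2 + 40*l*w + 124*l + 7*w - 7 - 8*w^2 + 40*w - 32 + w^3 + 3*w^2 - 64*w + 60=15*l^3 + l^2*(-17*w - 61) + l*(w^2 + 30*w + 41) + w^3 - 5*w^2 - 17*w + 21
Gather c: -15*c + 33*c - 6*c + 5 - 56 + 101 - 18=12*c + 32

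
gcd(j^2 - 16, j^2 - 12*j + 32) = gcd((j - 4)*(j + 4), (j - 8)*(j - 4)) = j - 4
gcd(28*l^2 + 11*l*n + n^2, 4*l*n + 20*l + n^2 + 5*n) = 4*l + n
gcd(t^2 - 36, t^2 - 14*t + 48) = t - 6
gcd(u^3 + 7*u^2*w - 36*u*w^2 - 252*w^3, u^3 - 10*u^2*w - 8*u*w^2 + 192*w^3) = u - 6*w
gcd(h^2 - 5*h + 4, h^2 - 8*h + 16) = h - 4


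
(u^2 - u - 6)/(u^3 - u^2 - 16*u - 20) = (u - 3)/(u^2 - 3*u - 10)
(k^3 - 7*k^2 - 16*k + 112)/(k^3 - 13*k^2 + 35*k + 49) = (k^2 - 16)/(k^2 - 6*k - 7)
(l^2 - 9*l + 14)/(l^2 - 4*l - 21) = (l - 2)/(l + 3)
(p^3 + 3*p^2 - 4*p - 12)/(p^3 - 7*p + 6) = (p + 2)/(p - 1)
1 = 1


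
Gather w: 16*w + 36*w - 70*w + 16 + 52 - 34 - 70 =-18*w - 36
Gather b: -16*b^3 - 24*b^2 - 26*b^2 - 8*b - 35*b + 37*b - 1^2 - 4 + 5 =-16*b^3 - 50*b^2 - 6*b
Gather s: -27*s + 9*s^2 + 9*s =9*s^2 - 18*s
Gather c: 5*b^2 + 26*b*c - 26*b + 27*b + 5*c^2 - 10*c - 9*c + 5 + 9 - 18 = 5*b^2 + b + 5*c^2 + c*(26*b - 19) - 4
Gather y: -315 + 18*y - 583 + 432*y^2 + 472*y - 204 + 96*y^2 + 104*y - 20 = 528*y^2 + 594*y - 1122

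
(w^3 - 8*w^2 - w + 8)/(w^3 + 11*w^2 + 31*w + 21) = (w^2 - 9*w + 8)/(w^2 + 10*w + 21)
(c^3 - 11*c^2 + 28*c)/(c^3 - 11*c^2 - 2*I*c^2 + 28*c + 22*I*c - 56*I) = c/(c - 2*I)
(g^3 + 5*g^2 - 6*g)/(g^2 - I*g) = (g^2 + 5*g - 6)/(g - I)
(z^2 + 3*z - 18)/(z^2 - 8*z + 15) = (z + 6)/(z - 5)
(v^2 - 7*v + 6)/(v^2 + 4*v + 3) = (v^2 - 7*v + 6)/(v^2 + 4*v + 3)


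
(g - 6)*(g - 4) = g^2 - 10*g + 24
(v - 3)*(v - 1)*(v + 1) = v^3 - 3*v^2 - v + 3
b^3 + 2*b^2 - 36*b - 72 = (b - 6)*(b + 2)*(b + 6)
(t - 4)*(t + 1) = t^2 - 3*t - 4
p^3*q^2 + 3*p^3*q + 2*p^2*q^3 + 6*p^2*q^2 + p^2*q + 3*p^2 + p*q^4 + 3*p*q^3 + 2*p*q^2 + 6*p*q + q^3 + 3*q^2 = (p + q)^2*(q + 3)*(p*q + 1)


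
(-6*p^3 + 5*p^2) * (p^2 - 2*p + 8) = -6*p^5 + 17*p^4 - 58*p^3 + 40*p^2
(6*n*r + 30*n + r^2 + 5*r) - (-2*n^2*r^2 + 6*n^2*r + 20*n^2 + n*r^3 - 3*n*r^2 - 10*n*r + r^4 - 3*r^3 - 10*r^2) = 2*n^2*r^2 - 6*n^2*r - 20*n^2 - n*r^3 + 3*n*r^2 + 16*n*r + 30*n - r^4 + 3*r^3 + 11*r^2 + 5*r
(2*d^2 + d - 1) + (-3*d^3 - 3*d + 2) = -3*d^3 + 2*d^2 - 2*d + 1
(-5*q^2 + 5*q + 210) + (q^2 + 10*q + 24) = -4*q^2 + 15*q + 234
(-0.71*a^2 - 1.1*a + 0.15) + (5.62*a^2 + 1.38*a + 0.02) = 4.91*a^2 + 0.28*a + 0.17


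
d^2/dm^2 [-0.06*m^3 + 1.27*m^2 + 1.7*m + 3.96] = 2.54 - 0.36*m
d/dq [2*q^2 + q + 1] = 4*q + 1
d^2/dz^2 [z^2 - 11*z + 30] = 2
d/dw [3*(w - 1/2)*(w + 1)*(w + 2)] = 9*w^2 + 15*w + 3/2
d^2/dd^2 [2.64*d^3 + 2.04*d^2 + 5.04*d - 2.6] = 15.84*d + 4.08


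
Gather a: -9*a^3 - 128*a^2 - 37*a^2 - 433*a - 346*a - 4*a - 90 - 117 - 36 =-9*a^3 - 165*a^2 - 783*a - 243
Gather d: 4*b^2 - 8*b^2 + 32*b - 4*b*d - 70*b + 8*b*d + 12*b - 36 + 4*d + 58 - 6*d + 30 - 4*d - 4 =-4*b^2 - 26*b + d*(4*b - 6) + 48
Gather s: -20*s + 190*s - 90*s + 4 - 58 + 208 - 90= 80*s + 64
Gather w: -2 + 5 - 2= 1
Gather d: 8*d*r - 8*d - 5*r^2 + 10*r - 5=d*(8*r - 8) - 5*r^2 + 10*r - 5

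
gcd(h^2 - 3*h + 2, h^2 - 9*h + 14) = h - 2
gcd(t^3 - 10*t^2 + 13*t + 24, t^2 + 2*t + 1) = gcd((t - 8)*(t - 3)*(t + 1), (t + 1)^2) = t + 1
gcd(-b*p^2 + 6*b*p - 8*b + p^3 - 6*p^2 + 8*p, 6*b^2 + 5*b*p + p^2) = 1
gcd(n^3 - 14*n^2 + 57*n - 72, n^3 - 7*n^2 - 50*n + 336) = n - 8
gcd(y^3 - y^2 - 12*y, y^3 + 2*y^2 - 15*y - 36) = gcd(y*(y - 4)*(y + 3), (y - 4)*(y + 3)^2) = y^2 - y - 12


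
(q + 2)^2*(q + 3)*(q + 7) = q^4 + 14*q^3 + 65*q^2 + 124*q + 84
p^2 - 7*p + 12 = (p - 4)*(p - 3)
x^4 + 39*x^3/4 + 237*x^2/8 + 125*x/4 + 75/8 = (x + 1/2)*(x + 5/4)*(x + 3)*(x + 5)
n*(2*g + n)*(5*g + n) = 10*g^2*n + 7*g*n^2 + n^3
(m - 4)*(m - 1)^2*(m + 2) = m^4 - 4*m^3 - 3*m^2 + 14*m - 8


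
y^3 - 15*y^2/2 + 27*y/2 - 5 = (y - 5)*(y - 2)*(y - 1/2)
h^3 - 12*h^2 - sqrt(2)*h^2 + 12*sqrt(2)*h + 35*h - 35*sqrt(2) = (h - 7)*(h - 5)*(h - sqrt(2))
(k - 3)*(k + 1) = k^2 - 2*k - 3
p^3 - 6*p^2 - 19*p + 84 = (p - 7)*(p - 3)*(p + 4)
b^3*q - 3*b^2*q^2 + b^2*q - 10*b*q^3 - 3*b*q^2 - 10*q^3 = (b - 5*q)*(b + 2*q)*(b*q + q)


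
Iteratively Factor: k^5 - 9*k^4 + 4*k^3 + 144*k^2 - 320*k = (k - 4)*(k^4 - 5*k^3 - 16*k^2 + 80*k) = k*(k - 4)*(k^3 - 5*k^2 - 16*k + 80) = k*(k - 4)^2*(k^2 - k - 20) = k*(k - 4)^2*(k + 4)*(k - 5)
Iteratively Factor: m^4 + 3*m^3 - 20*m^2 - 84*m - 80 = (m + 2)*(m^3 + m^2 - 22*m - 40) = (m - 5)*(m + 2)*(m^2 + 6*m + 8) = (m - 5)*(m + 2)^2*(m + 4)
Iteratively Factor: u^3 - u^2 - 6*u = (u - 3)*(u^2 + 2*u) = (u - 3)*(u + 2)*(u)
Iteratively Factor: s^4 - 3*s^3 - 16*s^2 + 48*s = (s - 4)*(s^3 + s^2 - 12*s) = (s - 4)*(s - 3)*(s^2 + 4*s) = (s - 4)*(s - 3)*(s + 4)*(s)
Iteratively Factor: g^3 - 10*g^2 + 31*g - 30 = (g - 2)*(g^2 - 8*g + 15) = (g - 3)*(g - 2)*(g - 5)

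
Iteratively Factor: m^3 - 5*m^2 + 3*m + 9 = (m - 3)*(m^2 - 2*m - 3) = (m - 3)^2*(m + 1)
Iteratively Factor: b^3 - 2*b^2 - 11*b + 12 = (b - 4)*(b^2 + 2*b - 3) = (b - 4)*(b - 1)*(b + 3)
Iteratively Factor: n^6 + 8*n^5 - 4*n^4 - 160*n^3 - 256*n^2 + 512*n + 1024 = (n + 4)*(n^5 + 4*n^4 - 20*n^3 - 80*n^2 + 64*n + 256) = (n + 2)*(n + 4)*(n^4 + 2*n^3 - 24*n^2 - 32*n + 128) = (n - 4)*(n + 2)*(n + 4)*(n^3 + 6*n^2 - 32) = (n - 4)*(n + 2)*(n + 4)^2*(n^2 + 2*n - 8) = (n - 4)*(n - 2)*(n + 2)*(n + 4)^2*(n + 4)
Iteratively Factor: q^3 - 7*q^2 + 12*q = (q - 3)*(q^2 - 4*q) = (q - 4)*(q - 3)*(q)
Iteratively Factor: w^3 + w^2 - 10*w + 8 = (w - 1)*(w^2 + 2*w - 8) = (w - 2)*(w - 1)*(w + 4)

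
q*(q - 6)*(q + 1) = q^3 - 5*q^2 - 6*q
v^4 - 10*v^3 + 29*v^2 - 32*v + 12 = (v - 6)*(v - 2)*(v - 1)^2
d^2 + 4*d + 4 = (d + 2)^2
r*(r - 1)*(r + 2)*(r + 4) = r^4 + 5*r^3 + 2*r^2 - 8*r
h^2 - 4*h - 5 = (h - 5)*(h + 1)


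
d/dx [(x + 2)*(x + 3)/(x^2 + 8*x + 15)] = 3/(x^2 + 10*x + 25)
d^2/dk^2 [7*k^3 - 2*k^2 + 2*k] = 42*k - 4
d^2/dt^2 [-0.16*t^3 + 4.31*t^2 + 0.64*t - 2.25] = 8.62 - 0.96*t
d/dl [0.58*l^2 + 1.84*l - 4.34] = 1.16*l + 1.84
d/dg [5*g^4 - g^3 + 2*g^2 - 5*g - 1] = 20*g^3 - 3*g^2 + 4*g - 5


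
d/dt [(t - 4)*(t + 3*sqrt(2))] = 2*t - 4 + 3*sqrt(2)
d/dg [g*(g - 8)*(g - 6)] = 3*g^2 - 28*g + 48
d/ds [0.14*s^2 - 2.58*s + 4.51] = 0.28*s - 2.58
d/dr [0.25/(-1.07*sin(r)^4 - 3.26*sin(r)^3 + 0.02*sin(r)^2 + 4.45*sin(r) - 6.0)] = (1.07*sin(r)^3 + 2.445*sin(r)^2 - 0.01*sin(r) - 1.1125)*cos(r)/(1.07*sin(r)^4 + 3.26*sin(r)^3 - 0.02*sin(r)^2 - 4.45*sin(r) + 6.0)^2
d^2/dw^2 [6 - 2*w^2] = -4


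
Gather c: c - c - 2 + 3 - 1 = 0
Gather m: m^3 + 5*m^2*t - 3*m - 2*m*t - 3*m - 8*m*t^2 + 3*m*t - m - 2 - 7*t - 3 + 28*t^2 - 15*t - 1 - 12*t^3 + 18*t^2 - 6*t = m^3 + 5*m^2*t + m*(-8*t^2 + t - 7) - 12*t^3 + 46*t^2 - 28*t - 6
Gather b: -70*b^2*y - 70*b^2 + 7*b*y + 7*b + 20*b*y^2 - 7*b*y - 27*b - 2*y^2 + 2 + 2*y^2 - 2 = b^2*(-70*y - 70) + b*(20*y^2 - 20)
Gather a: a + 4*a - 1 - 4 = 5*a - 5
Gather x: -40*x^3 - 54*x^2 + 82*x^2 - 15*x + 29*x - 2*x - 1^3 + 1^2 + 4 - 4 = -40*x^3 + 28*x^2 + 12*x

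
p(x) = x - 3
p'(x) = 1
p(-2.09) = -5.09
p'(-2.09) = 1.00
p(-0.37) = -3.37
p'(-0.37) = 1.00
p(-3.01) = -6.01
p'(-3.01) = 1.00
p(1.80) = -1.20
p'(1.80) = 1.00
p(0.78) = -2.22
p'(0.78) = 1.00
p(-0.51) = -3.51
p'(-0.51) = 1.00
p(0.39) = -2.61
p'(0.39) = 1.00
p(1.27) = -1.73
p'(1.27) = 1.00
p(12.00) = 9.00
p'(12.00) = 1.00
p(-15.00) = -18.00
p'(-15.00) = 1.00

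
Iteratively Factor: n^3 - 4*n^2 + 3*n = (n - 3)*(n^2 - n) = (n - 3)*(n - 1)*(n)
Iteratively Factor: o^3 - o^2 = (o)*(o^2 - o) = o*(o - 1)*(o)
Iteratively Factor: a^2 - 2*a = (a)*(a - 2)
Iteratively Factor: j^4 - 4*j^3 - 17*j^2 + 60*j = (j + 4)*(j^3 - 8*j^2 + 15*j) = (j - 5)*(j + 4)*(j^2 - 3*j) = j*(j - 5)*(j + 4)*(j - 3)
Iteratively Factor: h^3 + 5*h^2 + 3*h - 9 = (h - 1)*(h^2 + 6*h + 9) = (h - 1)*(h + 3)*(h + 3)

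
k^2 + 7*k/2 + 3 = (k + 3/2)*(k + 2)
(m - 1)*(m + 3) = m^2 + 2*m - 3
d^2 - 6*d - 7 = (d - 7)*(d + 1)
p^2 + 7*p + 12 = (p + 3)*(p + 4)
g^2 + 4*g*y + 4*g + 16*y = (g + 4)*(g + 4*y)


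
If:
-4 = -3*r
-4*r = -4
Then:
No Solution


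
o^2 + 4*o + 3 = (o + 1)*(o + 3)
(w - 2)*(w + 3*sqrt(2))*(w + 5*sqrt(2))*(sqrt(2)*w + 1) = sqrt(2)*w^4 - 2*sqrt(2)*w^3 + 17*w^3 - 34*w^2 + 38*sqrt(2)*w^2 - 76*sqrt(2)*w + 30*w - 60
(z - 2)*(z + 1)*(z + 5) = z^3 + 4*z^2 - 7*z - 10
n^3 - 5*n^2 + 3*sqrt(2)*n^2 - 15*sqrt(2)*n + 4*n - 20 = (n - 5)*(n + sqrt(2))*(n + 2*sqrt(2))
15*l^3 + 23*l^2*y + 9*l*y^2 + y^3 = (l + y)*(3*l + y)*(5*l + y)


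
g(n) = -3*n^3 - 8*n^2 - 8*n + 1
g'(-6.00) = -236.00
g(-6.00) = 409.00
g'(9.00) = -881.00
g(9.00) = -2906.00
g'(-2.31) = -19.06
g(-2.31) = 13.77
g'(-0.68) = -1.28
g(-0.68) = 3.68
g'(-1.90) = -10.09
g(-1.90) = 7.90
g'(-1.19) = -1.70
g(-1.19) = 4.25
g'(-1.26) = -2.13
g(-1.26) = 4.38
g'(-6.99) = -335.90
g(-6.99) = 690.64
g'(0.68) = -23.04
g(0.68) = -9.08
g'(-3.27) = -51.92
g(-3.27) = 46.51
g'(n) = -9*n^2 - 16*n - 8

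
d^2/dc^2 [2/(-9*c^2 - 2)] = 36*(2 - 27*c^2)/(9*c^2 + 2)^3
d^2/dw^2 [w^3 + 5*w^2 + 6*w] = 6*w + 10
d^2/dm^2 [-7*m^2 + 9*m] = -14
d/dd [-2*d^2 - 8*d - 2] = -4*d - 8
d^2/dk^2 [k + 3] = 0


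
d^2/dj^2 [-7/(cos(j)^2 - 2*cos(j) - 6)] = 7*(-8*sin(j)^4 + 60*sin(j)^2 + 9*cos(j) + 3*cos(3*j) - 12)/(2*(sin(j)^2 + 2*cos(j) + 5)^3)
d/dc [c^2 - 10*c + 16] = 2*c - 10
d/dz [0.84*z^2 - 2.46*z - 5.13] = 1.68*z - 2.46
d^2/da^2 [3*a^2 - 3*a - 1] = 6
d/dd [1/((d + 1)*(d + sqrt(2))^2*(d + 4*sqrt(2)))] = (-(d + 1)*(d + sqrt(2)) - 2*(d + 1)*(d + 4*sqrt(2)) - (d + sqrt(2))*(d + 4*sqrt(2)))/((d + 1)^2*(d + sqrt(2))^3*(d + 4*sqrt(2))^2)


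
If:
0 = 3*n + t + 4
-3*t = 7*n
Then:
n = -6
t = 14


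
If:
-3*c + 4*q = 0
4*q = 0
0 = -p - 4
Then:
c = 0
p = -4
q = 0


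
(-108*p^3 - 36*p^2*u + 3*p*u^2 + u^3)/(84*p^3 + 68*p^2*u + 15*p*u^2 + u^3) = (-18*p^2 - 3*p*u + u^2)/(14*p^2 + 9*p*u + u^2)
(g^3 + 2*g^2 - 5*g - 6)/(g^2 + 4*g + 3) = g - 2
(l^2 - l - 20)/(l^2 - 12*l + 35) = (l + 4)/(l - 7)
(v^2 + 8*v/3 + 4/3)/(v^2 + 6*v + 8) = (v + 2/3)/(v + 4)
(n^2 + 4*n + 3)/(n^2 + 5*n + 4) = (n + 3)/(n + 4)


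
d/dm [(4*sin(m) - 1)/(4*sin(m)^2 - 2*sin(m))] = (-8*cos(m) + 4/tan(m) - cos(m)/sin(m)^2)/(2*(2*sin(m) - 1)^2)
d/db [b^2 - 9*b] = 2*b - 9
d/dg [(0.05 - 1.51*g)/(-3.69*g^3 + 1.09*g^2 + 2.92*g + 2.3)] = (-11.1438*g^3 + 2.1994*g^2 - 0.109*g - 3.619)/(13.6161*g^6 - 8.0442*g^5 - 20.3615*g^4 - 10.6084*g^3 + 13.5404*g^2 + 13.432*g + 5.29)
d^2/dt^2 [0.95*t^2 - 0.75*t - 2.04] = 1.90000000000000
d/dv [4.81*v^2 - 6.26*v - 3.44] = 9.62*v - 6.26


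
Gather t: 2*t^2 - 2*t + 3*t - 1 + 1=2*t^2 + t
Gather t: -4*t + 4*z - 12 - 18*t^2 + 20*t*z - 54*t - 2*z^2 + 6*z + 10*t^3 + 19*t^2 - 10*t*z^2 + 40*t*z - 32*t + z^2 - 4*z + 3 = 10*t^3 + t^2 + t*(-10*z^2 + 60*z - 90) - z^2 + 6*z - 9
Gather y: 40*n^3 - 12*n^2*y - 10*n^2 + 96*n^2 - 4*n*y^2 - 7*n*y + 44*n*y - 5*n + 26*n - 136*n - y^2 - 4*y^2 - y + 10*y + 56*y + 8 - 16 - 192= 40*n^3 + 86*n^2 - 115*n + y^2*(-4*n - 5) + y*(-12*n^2 + 37*n + 65) - 200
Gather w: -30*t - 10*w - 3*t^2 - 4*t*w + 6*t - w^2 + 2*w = -3*t^2 - 24*t - w^2 + w*(-4*t - 8)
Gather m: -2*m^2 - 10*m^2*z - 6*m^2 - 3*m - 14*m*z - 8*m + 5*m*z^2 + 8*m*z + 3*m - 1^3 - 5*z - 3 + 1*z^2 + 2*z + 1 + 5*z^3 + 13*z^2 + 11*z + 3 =m^2*(-10*z - 8) + m*(5*z^2 - 6*z - 8) + 5*z^3 + 14*z^2 + 8*z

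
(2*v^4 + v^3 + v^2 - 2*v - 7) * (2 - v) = -2*v^5 + 3*v^4 + v^3 + 4*v^2 + 3*v - 14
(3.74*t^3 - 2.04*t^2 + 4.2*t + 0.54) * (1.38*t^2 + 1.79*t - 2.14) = 5.1612*t^5 + 3.8794*t^4 - 5.8592*t^3 + 12.6288*t^2 - 8.0214*t - 1.1556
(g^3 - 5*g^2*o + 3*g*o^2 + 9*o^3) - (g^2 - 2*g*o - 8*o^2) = g^3 - 5*g^2*o - g^2 + 3*g*o^2 + 2*g*o + 9*o^3 + 8*o^2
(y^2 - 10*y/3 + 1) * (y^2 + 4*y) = y^4 + 2*y^3/3 - 37*y^2/3 + 4*y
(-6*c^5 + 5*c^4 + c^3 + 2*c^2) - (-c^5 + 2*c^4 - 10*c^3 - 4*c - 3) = -5*c^5 + 3*c^4 + 11*c^3 + 2*c^2 + 4*c + 3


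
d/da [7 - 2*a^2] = -4*a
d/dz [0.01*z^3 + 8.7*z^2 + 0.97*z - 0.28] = 0.03*z^2 + 17.4*z + 0.97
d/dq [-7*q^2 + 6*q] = 6 - 14*q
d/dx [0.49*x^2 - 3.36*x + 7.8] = 0.98*x - 3.36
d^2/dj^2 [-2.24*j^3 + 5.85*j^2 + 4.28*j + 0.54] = 11.7 - 13.44*j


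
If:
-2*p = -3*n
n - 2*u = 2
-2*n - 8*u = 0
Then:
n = 4/3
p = 2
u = -1/3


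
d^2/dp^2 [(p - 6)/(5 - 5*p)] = 2/(p - 1)^3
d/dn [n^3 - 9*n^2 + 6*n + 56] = 3*n^2 - 18*n + 6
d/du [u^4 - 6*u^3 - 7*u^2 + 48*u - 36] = 4*u^3 - 18*u^2 - 14*u + 48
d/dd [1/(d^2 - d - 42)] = (1 - 2*d)/(-d^2 + d + 42)^2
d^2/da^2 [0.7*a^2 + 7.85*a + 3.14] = 1.40000000000000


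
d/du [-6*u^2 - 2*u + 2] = -12*u - 2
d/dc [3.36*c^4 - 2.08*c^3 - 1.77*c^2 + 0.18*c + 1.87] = 13.44*c^3 - 6.24*c^2 - 3.54*c + 0.18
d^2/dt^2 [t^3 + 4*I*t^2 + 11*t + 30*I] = 6*t + 8*I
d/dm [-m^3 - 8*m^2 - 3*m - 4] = -3*m^2 - 16*m - 3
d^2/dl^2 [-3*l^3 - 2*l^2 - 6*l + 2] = -18*l - 4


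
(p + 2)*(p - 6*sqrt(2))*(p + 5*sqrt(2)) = p^3 - sqrt(2)*p^2 + 2*p^2 - 60*p - 2*sqrt(2)*p - 120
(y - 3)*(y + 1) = y^2 - 2*y - 3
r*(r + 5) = r^2 + 5*r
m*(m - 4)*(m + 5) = m^3 + m^2 - 20*m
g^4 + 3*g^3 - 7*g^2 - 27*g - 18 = (g - 3)*(g + 1)*(g + 2)*(g + 3)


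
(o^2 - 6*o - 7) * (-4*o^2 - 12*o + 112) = -4*o^4 + 12*o^3 + 212*o^2 - 588*o - 784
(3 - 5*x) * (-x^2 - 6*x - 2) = 5*x^3 + 27*x^2 - 8*x - 6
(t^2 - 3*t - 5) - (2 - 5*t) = t^2 + 2*t - 7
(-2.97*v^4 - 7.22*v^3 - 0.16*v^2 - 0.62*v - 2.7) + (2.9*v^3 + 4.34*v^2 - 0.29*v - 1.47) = -2.97*v^4 - 4.32*v^3 + 4.18*v^2 - 0.91*v - 4.17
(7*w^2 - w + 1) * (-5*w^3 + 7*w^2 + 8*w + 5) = -35*w^5 + 54*w^4 + 44*w^3 + 34*w^2 + 3*w + 5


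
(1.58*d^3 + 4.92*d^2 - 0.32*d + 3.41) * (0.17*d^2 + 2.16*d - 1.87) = 0.2686*d^5 + 4.2492*d^4 + 7.6182*d^3 - 9.3119*d^2 + 7.964*d - 6.3767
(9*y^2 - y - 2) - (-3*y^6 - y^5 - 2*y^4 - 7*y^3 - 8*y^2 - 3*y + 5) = 3*y^6 + y^5 + 2*y^4 + 7*y^3 + 17*y^2 + 2*y - 7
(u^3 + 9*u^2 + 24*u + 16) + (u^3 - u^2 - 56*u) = 2*u^3 + 8*u^2 - 32*u + 16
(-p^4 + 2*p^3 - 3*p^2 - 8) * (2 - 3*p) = 3*p^5 - 8*p^4 + 13*p^3 - 6*p^2 + 24*p - 16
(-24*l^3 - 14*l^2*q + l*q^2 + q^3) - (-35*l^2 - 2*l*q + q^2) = -24*l^3 - 14*l^2*q + 35*l^2 + l*q^2 + 2*l*q + q^3 - q^2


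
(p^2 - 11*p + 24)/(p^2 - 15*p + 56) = (p - 3)/(p - 7)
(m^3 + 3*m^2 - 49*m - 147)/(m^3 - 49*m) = (m + 3)/m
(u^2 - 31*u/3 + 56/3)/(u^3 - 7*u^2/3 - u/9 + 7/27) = 9*(u - 8)/(9*u^2 - 1)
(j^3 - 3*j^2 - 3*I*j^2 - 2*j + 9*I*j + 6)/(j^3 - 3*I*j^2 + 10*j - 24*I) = (j^2 - j*(3 + I) + 3*I)/(j^2 - I*j + 12)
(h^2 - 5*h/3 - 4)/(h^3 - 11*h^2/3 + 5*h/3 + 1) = (3*h + 4)/(3*h^2 - 2*h - 1)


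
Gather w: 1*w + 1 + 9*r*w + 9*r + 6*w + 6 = 9*r + w*(9*r + 7) + 7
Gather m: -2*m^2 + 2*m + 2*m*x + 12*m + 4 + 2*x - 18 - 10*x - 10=-2*m^2 + m*(2*x + 14) - 8*x - 24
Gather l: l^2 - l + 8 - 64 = l^2 - l - 56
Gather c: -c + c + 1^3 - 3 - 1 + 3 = 0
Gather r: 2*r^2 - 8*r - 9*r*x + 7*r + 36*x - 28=2*r^2 + r*(-9*x - 1) + 36*x - 28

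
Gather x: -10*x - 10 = -10*x - 10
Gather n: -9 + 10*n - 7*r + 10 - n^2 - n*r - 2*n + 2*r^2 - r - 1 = -n^2 + n*(8 - r) + 2*r^2 - 8*r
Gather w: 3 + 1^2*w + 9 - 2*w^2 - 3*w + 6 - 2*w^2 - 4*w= -4*w^2 - 6*w + 18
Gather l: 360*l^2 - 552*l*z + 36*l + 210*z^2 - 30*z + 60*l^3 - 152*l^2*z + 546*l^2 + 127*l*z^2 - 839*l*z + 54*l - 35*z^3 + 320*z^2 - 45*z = 60*l^3 + l^2*(906 - 152*z) + l*(127*z^2 - 1391*z + 90) - 35*z^3 + 530*z^2 - 75*z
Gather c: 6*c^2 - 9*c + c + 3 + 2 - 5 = 6*c^2 - 8*c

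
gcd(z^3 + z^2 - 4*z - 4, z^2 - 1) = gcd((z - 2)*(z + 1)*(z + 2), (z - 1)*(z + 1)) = z + 1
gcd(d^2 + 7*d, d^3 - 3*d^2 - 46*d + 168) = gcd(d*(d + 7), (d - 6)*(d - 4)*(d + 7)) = d + 7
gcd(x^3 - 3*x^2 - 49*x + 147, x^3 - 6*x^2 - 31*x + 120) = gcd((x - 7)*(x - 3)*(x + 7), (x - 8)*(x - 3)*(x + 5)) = x - 3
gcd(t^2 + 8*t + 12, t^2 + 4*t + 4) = t + 2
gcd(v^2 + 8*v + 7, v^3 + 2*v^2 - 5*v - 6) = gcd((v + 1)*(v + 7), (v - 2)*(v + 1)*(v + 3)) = v + 1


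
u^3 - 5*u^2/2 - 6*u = u*(u - 4)*(u + 3/2)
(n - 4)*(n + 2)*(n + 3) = n^3 + n^2 - 14*n - 24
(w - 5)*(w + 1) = w^2 - 4*w - 5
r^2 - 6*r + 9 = (r - 3)^2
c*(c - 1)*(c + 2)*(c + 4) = c^4 + 5*c^3 + 2*c^2 - 8*c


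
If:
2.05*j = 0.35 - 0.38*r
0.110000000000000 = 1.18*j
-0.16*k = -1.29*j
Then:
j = 0.09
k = 0.75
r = 0.42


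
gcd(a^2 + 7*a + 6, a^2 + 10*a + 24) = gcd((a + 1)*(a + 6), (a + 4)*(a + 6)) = a + 6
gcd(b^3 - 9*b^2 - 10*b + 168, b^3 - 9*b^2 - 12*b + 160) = b + 4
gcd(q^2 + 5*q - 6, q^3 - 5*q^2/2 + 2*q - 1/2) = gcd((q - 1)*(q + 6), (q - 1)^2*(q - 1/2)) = q - 1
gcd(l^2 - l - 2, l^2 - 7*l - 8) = l + 1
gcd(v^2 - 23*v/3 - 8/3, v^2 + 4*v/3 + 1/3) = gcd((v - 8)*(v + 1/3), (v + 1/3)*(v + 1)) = v + 1/3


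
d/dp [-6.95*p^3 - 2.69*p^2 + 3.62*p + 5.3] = -20.85*p^2 - 5.38*p + 3.62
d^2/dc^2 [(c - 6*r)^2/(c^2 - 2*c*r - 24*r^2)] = -20*r/(c^3 + 12*c^2*r + 48*c*r^2 + 64*r^3)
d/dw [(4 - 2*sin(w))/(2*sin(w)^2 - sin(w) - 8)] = 2*(-8*sin(w) - cos(2*w) + 11)*cos(w)/(sin(w) + cos(2*w) + 7)^2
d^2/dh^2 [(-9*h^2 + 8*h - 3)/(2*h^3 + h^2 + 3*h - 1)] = 2*(-36*h^6 + 96*h^5 + 138*h^4 - 187*h^3 + 6*h^2 - 21*h - 15)/(8*h^9 + 12*h^8 + 42*h^7 + 25*h^6 + 51*h^5 - 12*h^4 + 15*h^3 - 24*h^2 + 9*h - 1)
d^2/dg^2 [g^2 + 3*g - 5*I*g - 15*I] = 2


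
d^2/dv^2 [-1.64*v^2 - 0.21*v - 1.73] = -3.28000000000000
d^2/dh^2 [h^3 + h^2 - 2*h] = 6*h + 2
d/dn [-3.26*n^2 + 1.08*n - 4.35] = 1.08 - 6.52*n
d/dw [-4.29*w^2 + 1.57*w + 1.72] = 1.57 - 8.58*w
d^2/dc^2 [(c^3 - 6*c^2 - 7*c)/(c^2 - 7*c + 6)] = 12*(-c^3 - 3*c^2 + 39*c - 85)/(c^6 - 21*c^5 + 165*c^4 - 595*c^3 + 990*c^2 - 756*c + 216)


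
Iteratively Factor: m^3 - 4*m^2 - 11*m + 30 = (m + 3)*(m^2 - 7*m + 10) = (m - 2)*(m + 3)*(m - 5)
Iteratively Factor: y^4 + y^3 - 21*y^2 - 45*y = (y)*(y^3 + y^2 - 21*y - 45) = y*(y + 3)*(y^2 - 2*y - 15) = y*(y - 5)*(y + 3)*(y + 3)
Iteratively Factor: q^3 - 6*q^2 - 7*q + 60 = (q - 4)*(q^2 - 2*q - 15) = (q - 4)*(q + 3)*(q - 5)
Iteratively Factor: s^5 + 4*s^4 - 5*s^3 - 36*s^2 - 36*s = (s - 3)*(s^4 + 7*s^3 + 16*s^2 + 12*s) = s*(s - 3)*(s^3 + 7*s^2 + 16*s + 12) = s*(s - 3)*(s + 3)*(s^2 + 4*s + 4) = s*(s - 3)*(s + 2)*(s + 3)*(s + 2)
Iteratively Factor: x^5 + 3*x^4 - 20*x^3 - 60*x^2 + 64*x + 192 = (x + 2)*(x^4 + x^3 - 22*x^2 - 16*x + 96) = (x - 2)*(x + 2)*(x^3 + 3*x^2 - 16*x - 48) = (x - 4)*(x - 2)*(x + 2)*(x^2 + 7*x + 12) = (x - 4)*(x - 2)*(x + 2)*(x + 4)*(x + 3)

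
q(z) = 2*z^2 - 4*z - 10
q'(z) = 4*z - 4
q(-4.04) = 38.80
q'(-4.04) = -20.16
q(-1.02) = -3.84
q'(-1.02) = -8.08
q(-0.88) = -4.93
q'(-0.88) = -7.52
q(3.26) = -1.78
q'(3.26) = 9.04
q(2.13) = -9.45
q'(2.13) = 4.52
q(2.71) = -6.15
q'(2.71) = 6.84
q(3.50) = 0.50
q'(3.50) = 10.00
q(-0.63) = -6.69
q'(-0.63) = -6.52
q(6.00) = 38.00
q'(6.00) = 20.00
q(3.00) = -4.00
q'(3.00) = 8.00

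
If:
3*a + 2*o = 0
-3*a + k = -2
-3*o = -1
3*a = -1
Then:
No Solution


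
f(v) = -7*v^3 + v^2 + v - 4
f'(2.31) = -106.44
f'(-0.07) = 0.76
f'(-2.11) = -96.71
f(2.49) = -103.38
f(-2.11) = 64.10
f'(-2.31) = -115.68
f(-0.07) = -4.06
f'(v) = -21*v^2 + 2*v + 1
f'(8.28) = -1422.17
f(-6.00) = 1538.00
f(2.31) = -82.64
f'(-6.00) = -767.00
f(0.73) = -5.46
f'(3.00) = -182.00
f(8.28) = -3900.81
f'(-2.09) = -94.91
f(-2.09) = 62.18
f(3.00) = -181.00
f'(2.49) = -124.22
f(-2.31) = 85.31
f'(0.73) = -8.73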